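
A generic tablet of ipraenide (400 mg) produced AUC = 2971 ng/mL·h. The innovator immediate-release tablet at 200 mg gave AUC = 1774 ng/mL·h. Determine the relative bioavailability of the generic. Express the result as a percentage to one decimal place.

F_rel = (AUC_test/D_test) / (AUC_ref/D_ref)
      = (2971/400) / (1774/200)
      = 7.4275 / 8.87 = 0.8374 = 83.74%

F_rel = 83.7%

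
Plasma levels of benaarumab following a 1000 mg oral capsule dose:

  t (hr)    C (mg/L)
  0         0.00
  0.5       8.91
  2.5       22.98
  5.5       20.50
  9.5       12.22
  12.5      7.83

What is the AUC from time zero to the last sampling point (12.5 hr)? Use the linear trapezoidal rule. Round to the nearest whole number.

AUC = 195 mg/L·hr

Trapezoidal AUC_0→12.5:
  [0→0.5]: (0.00+8.91)/2 × 0.5 = 2.2275
  [0.5→2.5]: (8.91+22.98)/2 × 2 = 31.89
  [2.5→5.5]: (22.98+20.50)/2 × 3 = 65.22
  [5.5→9.5]: (20.50+12.22)/2 × 4 = 65.44
  [9.5→12.5]: (12.22+7.83)/2 × 3 = 30.075
  Sum = 194.8525 mg/L·hr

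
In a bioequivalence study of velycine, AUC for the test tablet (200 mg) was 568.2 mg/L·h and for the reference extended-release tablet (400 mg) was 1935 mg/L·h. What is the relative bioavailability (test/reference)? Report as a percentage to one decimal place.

F_rel = (AUC_test/D_test) / (AUC_ref/D_ref)
      = (568.2/200) / (1935/400)
      = 2.841 / 4.8375 = 0.5873 = 58.73%

F_rel = 58.7%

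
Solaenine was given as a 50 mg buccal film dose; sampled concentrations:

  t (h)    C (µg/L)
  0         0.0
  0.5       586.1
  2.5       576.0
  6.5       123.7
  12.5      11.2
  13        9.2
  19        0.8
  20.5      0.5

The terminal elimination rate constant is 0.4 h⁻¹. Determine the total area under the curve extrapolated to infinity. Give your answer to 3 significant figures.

AUC = 3150 µg/L·h

Trapezoidal AUC_0→20.5:
  [0→0.5]: (0.0+586.1)/2 × 0.5 = 146.525
  [0.5→2.5]: (586.1+576.0)/2 × 2 = 1162.1
  [2.5→6.5]: (576.0+123.7)/2 × 4 = 1399.4
  [6.5→12.5]: (123.7+11.2)/2 × 6 = 404.7
  [12.5→13]: (11.2+9.2)/2 × 0.5 = 5.1
  [13→19]: (9.2+0.8)/2 × 6 = 30.0
  [19→20.5]: (0.8+0.5)/2 × 1.5 = 0.975
  Sum = 3148.8 µg/L·h
Extrapolated tail: C_last / k_e = 0.5 / 0.4 = 1.250
AUC_0→∞ = 3148.8 + 1.250 = 3150.05 µg/L·h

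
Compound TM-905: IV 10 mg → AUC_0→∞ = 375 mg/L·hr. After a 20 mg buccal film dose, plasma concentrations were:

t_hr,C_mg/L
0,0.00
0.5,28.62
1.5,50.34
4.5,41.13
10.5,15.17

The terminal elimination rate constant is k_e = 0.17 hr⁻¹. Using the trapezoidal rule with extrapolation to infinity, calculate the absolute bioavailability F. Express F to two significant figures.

F = 0.59

Trapezoidal AUC_0→10.5 (buccal film):
  [0→0.5]: (0.00+28.62)/2 × 0.5 = 7.155
  [0.5→1.5]: (28.62+50.34)/2 × 1 = 39.48
  [1.5→4.5]: (50.34+41.13)/2 × 3 = 137.205
  [4.5→10.5]: (41.13+15.17)/2 × 6 = 168.9
  Sum = 352.74 mg/L·hr
Tail: C_last/k_e = 15.17/0.17 = 89.235
AUC_0→∞ (buccal film) = 352.74 + 89.235 = 441.975 mg/L·hr
F = (AUC_ev/D_ev)/(AUC_iv/D_iv) = (441.975/20)/(375/10) = 22.09875/37.5 = 0.5893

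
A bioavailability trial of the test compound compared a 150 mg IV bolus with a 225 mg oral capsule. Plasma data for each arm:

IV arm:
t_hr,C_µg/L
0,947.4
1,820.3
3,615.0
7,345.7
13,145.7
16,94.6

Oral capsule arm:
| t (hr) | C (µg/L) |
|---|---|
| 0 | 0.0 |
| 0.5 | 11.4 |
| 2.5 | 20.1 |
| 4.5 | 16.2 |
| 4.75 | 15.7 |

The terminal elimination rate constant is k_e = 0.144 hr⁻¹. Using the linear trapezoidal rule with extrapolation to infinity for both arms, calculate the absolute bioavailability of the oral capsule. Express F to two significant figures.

F = 0.018

Trapezoidal AUC_0→16 (IV):
  [0→1]: (947.4+820.3)/2 × 1 = 883.85
  [1→3]: (820.3+615.0)/2 × 2 = 1435.3
  [3→7]: (615.0+345.7)/2 × 4 = 1921.4
  [7→13]: (345.7+145.7)/2 × 6 = 1474.2
  [13→16]: (145.7+94.6)/2 × 3 = 360.45
  Sum = 6075.2 µg/L·hr
IV tail: 94.6/0.144 = 656.944; AUC_iv,0→∞ = 6075.2 + 656.944 = 6732.144 µg/L·hr
Trapezoidal AUC_0→4.75 (oral capsule):
  [0→0.5]: (0.0+11.4)/2 × 0.5 = 2.85
  [0.5→2.5]: (11.4+20.1)/2 × 2 = 31.5
  [2.5→4.5]: (20.1+16.2)/2 × 2 = 36.3
  [4.5→4.75]: (16.2+15.7)/2 × 0.25 = 3.9875
  Sum = 74.6375 µg/L·hr
oral capsule tail: 15.7/0.144 = 109.028; AUC_ev,0→∞ = 74.6375 + 109.028 = 183.6655 µg/L·hr
F = (AUC_ev/D_ev)/(AUC_iv/D_iv) = (183.6655/225)/(6732.144/150) = 0.816291/44.88096 = 0.0182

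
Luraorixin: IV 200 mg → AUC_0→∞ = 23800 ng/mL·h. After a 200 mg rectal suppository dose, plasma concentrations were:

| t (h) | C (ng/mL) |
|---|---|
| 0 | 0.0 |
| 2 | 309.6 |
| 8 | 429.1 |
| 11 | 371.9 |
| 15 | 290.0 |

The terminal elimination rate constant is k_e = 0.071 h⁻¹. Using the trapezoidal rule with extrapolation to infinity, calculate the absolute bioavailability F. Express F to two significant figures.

F = 0.38

Trapezoidal AUC_0→15 (rectal suppository):
  [0→2]: (0.0+309.6)/2 × 2 = 309.6
  [2→8]: (309.6+429.1)/2 × 6 = 2216.1
  [8→11]: (429.1+371.9)/2 × 3 = 1201.5
  [11→15]: (371.9+290.0)/2 × 4 = 1323.8
  Sum = 5051.0 ng/mL·h
Tail: C_last/k_e = 290.0/0.071 = 4084.507
AUC_0→∞ (rectal suppository) = 5051.0 + 4084.507 = 9135.507 ng/mL·h
F = (AUC_ev/D_ev)/(AUC_iv/D_iv) = (9135.507/200)/(23800/200) = 45.677535/119 = 0.3838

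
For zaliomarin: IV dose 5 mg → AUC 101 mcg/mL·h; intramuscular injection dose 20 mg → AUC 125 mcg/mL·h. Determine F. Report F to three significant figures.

F = (AUC_ev / D_ev) / (AUC_iv / D_iv)
  = (125/20) / (101/5)
  = 6.25 / 20.2 = 0.3094

F = 0.309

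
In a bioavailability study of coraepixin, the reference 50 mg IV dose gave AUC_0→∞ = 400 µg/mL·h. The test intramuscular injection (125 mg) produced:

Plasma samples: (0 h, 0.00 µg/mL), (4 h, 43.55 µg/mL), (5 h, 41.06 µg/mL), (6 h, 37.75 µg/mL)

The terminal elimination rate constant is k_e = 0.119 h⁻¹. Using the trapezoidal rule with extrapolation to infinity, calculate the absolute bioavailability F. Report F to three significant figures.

Trapezoidal AUC_0→6 (intramuscular injection):
  [0→4]: (0.00+43.55)/2 × 4 = 87.1
  [4→5]: (43.55+41.06)/2 × 1 = 42.305
  [5→6]: (41.06+37.75)/2 × 1 = 39.405
  Sum = 168.81 µg/mL·h
Tail: C_last/k_e = 37.75/0.119 = 317.227
AUC_0→∞ (intramuscular injection) = 168.81 + 317.227 = 486.037 µg/mL·h
F = (AUC_ev/D_ev)/(AUC_iv/D_iv) = (486.037/125)/(400/50) = 3.888296/8 = 0.4860

F = 0.486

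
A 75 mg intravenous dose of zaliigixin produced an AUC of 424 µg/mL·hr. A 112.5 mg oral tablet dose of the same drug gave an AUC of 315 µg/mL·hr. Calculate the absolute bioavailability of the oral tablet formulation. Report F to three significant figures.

F = 0.495

F = (AUC_ev / D_ev) / (AUC_iv / D_iv)
  = (315/112.5) / (424/75)
  = 2.8 / 5.65333 = 0.4953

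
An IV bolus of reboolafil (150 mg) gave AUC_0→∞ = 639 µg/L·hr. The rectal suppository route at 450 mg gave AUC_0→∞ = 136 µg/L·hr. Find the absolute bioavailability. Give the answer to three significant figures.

F = (AUC_ev / D_ev) / (AUC_iv / D_iv)
  = (136/450) / (639/150)
  = 0.302222 / 4.26 = 0.0709

F = 0.0709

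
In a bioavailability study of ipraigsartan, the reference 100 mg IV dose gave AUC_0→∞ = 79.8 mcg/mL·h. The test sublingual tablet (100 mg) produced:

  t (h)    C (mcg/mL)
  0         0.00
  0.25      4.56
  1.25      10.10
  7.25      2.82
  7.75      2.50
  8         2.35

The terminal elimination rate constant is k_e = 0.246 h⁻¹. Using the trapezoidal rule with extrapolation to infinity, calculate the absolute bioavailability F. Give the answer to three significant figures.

Trapezoidal AUC_0→8 (sublingual tablet):
  [0→0.25]: (0.00+4.56)/2 × 0.25 = 0.57
  [0.25→1.25]: (4.56+10.10)/2 × 1 = 7.33
  [1.25→7.25]: (10.10+2.82)/2 × 6 = 38.76
  [7.25→7.75]: (2.82+2.50)/2 × 0.5 = 1.33
  [7.75→8]: (2.50+2.35)/2 × 0.25 = 0.60625
  Sum = 48.59625 mcg/mL·h
Tail: C_last/k_e = 2.35/0.246 = 9.553
AUC_0→∞ (sublingual tablet) = 48.59625 + 9.553 = 58.14925 mcg/mL·h
F = (AUC_ev/D_ev)/(AUC_iv/D_iv) = (58.14925/100)/(79.8/100) = 0.5814925/0.798 = 0.7287

F = 0.729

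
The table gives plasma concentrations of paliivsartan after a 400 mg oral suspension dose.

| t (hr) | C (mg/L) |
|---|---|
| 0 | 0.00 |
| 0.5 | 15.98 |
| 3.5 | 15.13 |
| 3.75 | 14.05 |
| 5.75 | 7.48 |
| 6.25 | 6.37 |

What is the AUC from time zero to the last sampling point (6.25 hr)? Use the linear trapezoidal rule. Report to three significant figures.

Trapezoidal AUC_0→6.25:
  [0→0.5]: (0.00+15.98)/2 × 0.5 = 3.995
  [0.5→3.5]: (15.98+15.13)/2 × 3 = 46.665
  [3.5→3.75]: (15.13+14.05)/2 × 0.25 = 3.6475
  [3.75→5.75]: (14.05+7.48)/2 × 2 = 21.53
  [5.75→6.25]: (7.48+6.37)/2 × 0.5 = 3.4625
  Sum = 79.3 mg/L·hr

AUC = 79.3 mg/L·hr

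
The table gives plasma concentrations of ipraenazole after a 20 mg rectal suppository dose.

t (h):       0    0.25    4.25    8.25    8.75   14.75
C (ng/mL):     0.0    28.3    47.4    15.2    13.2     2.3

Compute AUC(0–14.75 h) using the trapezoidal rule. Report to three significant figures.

Trapezoidal AUC_0→14.75:
  [0→0.25]: (0.0+28.3)/2 × 0.25 = 3.5375
  [0.25→4.25]: (28.3+47.4)/2 × 4 = 151.4
  [4.25→8.25]: (47.4+15.2)/2 × 4 = 125.2
  [8.25→8.75]: (15.2+13.2)/2 × 0.5 = 7.1
  [8.75→14.75]: (13.2+2.3)/2 × 6 = 46.5
  Sum = 333.7375 ng/mL·h

AUC = 334 ng/mL·h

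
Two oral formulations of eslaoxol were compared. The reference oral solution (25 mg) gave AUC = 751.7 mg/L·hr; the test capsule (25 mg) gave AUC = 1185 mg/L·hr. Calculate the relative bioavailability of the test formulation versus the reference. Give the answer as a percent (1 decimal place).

F_rel = 157.6%

F_rel = (AUC_test/D_test) / (AUC_ref/D_ref)
      = (1185/25) / (751.7/25)
      = 47.4 / 30.068 = 1.5764 = 157.64%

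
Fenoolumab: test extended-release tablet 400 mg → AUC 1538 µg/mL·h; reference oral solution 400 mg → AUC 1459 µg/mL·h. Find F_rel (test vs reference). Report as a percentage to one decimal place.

F_rel = 105.4%

F_rel = (AUC_test/D_test) / (AUC_ref/D_ref)
      = (1538/400) / (1459/400)
      = 3.845 / 3.6475 = 1.0541 = 105.41%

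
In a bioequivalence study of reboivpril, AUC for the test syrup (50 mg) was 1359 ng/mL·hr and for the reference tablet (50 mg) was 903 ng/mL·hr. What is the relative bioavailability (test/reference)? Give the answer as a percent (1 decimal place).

F_rel = (AUC_test/D_test) / (AUC_ref/D_ref)
      = (1359/50) / (903/50)
      = 27.18 / 18.06 = 1.5050 = 150.50%

F_rel = 150.5%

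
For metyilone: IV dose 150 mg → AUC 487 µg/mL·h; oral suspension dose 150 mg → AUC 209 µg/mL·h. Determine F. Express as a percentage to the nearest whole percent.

F = (AUC_ev / D_ev) / (AUC_iv / D_iv)
  = (209/150) / (487/150)
  = 1.39333 / 3.24667 = 0.4292
  = 42.92%

F = 43%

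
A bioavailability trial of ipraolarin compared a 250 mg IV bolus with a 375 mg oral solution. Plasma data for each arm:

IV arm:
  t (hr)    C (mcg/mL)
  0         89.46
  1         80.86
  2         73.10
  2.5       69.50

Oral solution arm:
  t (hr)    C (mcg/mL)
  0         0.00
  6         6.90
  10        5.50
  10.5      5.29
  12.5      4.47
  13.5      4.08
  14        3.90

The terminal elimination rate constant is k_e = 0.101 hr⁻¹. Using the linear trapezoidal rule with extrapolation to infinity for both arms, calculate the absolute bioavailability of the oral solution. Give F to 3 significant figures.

Trapezoidal AUC_0→2.5 (IV):
  [0→1]: (89.46+80.86)/2 × 1 = 85.16
  [1→2]: (80.86+73.10)/2 × 1 = 76.98
  [2→2.5]: (73.10+69.50)/2 × 0.5 = 35.65
  Sum = 197.79 mcg/mL·hr
IV tail: 69.50/0.101 = 688.119; AUC_iv,0→∞ = 197.79 + 688.119 = 885.909 mcg/mL·hr
Trapezoidal AUC_0→14 (oral solution):
  [0→6]: (0.00+6.90)/2 × 6 = 20.7
  [6→10]: (6.90+5.50)/2 × 4 = 24.8
  [10→10.5]: (5.50+5.29)/2 × 0.5 = 2.6975
  [10.5→12.5]: (5.29+4.47)/2 × 2 = 9.76
  [12.5→13.5]: (4.47+4.08)/2 × 1 = 4.275
  [13.5→14]: (4.08+3.90)/2 × 0.5 = 1.995
  Sum = 64.2275 mcg/mL·hr
oral solution tail: 3.90/0.101 = 38.614; AUC_ev,0→∞ = 64.2275 + 38.614 = 102.8415 mcg/mL·hr
F = (AUC_ev/D_ev)/(AUC_iv/D_iv) = (102.8415/375)/(885.909/250) = 0.274244/3.543636 = 0.0774

F = 0.0774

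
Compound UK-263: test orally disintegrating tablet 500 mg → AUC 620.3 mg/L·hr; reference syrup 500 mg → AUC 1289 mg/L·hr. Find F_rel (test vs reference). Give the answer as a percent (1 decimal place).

F_rel = (AUC_test/D_test) / (AUC_ref/D_ref)
      = (620.3/500) / (1289/500)
      = 1.2406 / 2.578 = 0.4812 = 48.12%

F_rel = 48.1%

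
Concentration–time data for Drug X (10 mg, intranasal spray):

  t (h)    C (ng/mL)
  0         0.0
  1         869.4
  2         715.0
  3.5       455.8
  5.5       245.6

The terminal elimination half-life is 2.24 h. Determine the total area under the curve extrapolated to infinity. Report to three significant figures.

Trapezoidal AUC_0→5.5:
  [0→1]: (0.0+869.4)/2 × 1 = 434.7
  [1→2]: (869.4+715.0)/2 × 1 = 792.2
  [2→3.5]: (715.0+455.8)/2 × 1.5 = 878.1
  [3.5→5.5]: (455.8+245.6)/2 × 2 = 701.4
  Sum = 2806.4 ng/mL·h
k_e = ln2 / t½ = 0.693147 / 2.24 = 0.3094 h^-1
Extrapolated tail: C_last / k_e = 245.6 / 0.3094 = 793.794
AUC_0→∞ = 2806.4 + 793.794 = 3600.194 ng/mL·h

AUC = 3600 ng/mL·h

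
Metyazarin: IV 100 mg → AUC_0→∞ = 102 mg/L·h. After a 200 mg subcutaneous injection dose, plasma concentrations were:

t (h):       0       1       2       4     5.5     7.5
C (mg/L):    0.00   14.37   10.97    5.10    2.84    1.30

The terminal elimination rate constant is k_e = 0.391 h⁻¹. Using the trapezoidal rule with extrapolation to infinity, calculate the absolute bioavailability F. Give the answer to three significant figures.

Trapezoidal AUC_0→7.5 (subcutaneous injection):
  [0→1]: (0.00+14.37)/2 × 1 = 7.185
  [1→2]: (14.37+10.97)/2 × 1 = 12.67
  [2→4]: (10.97+5.10)/2 × 2 = 16.07
  [4→5.5]: (5.10+2.84)/2 × 1.5 = 5.955
  [5.5→7.5]: (2.84+1.30)/2 × 2 = 4.14
  Sum = 46.02 mg/L·h
Tail: C_last/k_e = 1.30/0.391 = 3.325
AUC_0→∞ (subcutaneous injection) = 46.02 + 3.325 = 49.345 mg/L·h
F = (AUC_ev/D_ev)/(AUC_iv/D_iv) = (49.345/200)/(102/100) = 0.246725/1.02 = 0.2419

F = 0.242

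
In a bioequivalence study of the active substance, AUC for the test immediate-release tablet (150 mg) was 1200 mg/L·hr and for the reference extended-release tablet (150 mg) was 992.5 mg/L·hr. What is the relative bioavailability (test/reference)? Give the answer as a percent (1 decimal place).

F_rel = 120.9%

F_rel = (AUC_test/D_test) / (AUC_ref/D_ref)
      = (1200/150) / (992.5/150)
      = 8 / 6.61667 = 1.2091 = 120.91%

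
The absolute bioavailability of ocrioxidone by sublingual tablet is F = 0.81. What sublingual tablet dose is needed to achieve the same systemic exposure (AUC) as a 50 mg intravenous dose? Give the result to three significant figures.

D_sublingual = 61.7 mg

For equal systemic exposure: F × D_ev = D_iv
D_ev = D_iv / F = 50 / 0.81 = 61.7284 mg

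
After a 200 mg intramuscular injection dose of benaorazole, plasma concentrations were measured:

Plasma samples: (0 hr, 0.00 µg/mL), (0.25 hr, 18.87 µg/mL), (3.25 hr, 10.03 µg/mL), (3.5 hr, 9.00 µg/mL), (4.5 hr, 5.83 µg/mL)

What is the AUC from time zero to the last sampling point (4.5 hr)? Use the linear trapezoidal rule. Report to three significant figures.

Trapezoidal AUC_0→4.5:
  [0→0.25]: (0.00+18.87)/2 × 0.25 = 2.35875
  [0.25→3.25]: (18.87+10.03)/2 × 3 = 43.35
  [3.25→3.5]: (10.03+9.00)/2 × 0.25 = 2.37875
  [3.5→4.5]: (9.00+5.83)/2 × 1 = 7.415
  Sum = 55.5025 µg/mL·hr

AUC = 55.5 µg/mL·hr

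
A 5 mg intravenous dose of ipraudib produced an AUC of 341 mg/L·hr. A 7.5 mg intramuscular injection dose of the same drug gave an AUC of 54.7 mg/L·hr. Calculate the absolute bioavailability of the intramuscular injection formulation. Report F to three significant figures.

F = (AUC_ev / D_ev) / (AUC_iv / D_iv)
  = (54.7/7.5) / (341/5)
  = 7.29333 / 68.2 = 0.1069

F = 0.107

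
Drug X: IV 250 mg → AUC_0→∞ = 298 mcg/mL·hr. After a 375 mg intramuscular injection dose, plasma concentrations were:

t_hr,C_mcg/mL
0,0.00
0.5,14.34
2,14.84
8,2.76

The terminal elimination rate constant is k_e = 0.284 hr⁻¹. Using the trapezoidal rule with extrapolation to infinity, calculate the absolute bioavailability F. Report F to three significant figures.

F = 0.197

Trapezoidal AUC_0→8 (intramuscular injection):
  [0→0.5]: (0.00+14.34)/2 × 0.5 = 3.585
  [0.5→2]: (14.34+14.84)/2 × 1.5 = 21.885
  [2→8]: (14.84+2.76)/2 × 6 = 52.8
  Sum = 78.27 mcg/mL·hr
Tail: C_last/k_e = 2.76/0.284 = 9.718
AUC_0→∞ (intramuscular injection) = 78.27 + 9.718 = 87.988 mcg/mL·hr
F = (AUC_ev/D_ev)/(AUC_iv/D_iv) = (87.988/375)/(298/250) = 0.234635/1.192 = 0.1968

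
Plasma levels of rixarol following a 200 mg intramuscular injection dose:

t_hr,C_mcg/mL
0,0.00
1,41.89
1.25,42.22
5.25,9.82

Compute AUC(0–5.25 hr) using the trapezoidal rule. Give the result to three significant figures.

AUC = 136 mcg/mL·hr

Trapezoidal AUC_0→5.25:
  [0→1]: (0.00+41.89)/2 × 1 = 20.945
  [1→1.25]: (41.89+42.22)/2 × 0.25 = 10.51375
  [1.25→5.25]: (42.22+9.82)/2 × 4 = 104.08
  Sum = 135.53875 mcg/mL·hr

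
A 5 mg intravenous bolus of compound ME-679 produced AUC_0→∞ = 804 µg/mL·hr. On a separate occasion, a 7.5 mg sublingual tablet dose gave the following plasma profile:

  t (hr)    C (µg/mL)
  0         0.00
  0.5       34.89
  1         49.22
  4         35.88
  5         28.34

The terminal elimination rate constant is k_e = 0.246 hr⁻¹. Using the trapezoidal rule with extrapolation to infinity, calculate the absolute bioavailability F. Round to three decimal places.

F = 0.253

Trapezoidal AUC_0→5 (sublingual tablet):
  [0→0.5]: (0.00+34.89)/2 × 0.5 = 8.7225
  [0.5→1]: (34.89+49.22)/2 × 0.5 = 21.0275
  [1→4]: (49.22+35.88)/2 × 3 = 127.65
  [4→5]: (35.88+28.34)/2 × 1 = 32.11
  Sum = 189.51 µg/mL·hr
Tail: C_last/k_e = 28.34/0.246 = 115.203
AUC_0→∞ (sublingual tablet) = 189.51 + 115.203 = 304.713 µg/mL·hr
F = (AUC_ev/D_ev)/(AUC_iv/D_iv) = (304.713/7.5)/(804/5) = 40.6284/160.8 = 0.2527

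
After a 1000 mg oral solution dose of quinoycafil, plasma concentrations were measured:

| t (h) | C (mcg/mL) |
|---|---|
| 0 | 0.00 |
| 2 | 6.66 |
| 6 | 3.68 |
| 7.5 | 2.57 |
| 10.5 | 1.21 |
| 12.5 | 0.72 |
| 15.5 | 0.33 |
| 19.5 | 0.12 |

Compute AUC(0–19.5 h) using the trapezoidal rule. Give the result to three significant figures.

AUC = 42.1 mcg/mL·h

Trapezoidal AUC_0→19.5:
  [0→2]: (0.00+6.66)/2 × 2 = 6.66
  [2→6]: (6.66+3.68)/2 × 4 = 20.68
  [6→7.5]: (3.68+2.57)/2 × 1.5 = 4.6875
  [7.5→10.5]: (2.57+1.21)/2 × 3 = 5.67
  [10.5→12.5]: (1.21+0.72)/2 × 2 = 1.93
  [12.5→15.5]: (0.72+0.33)/2 × 3 = 1.575
  [15.5→19.5]: (0.33+0.12)/2 × 4 = 0.9
  Sum = 42.1025 mcg/mL·h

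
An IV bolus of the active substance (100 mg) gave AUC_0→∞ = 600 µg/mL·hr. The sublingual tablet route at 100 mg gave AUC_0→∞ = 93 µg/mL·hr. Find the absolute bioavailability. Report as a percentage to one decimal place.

F = (AUC_ev / D_ev) / (AUC_iv / D_iv)
  = (93/100) / (600/100)
  = 0.93 / 6 = 0.1550
  = 15.50%

F = 15.5%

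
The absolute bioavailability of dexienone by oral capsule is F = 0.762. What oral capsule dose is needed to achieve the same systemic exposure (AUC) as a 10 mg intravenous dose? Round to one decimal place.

For equal systemic exposure: F × D_ev = D_iv
D_ev = D_iv / F = 10 / 0.762 = 13.1234 mg

D_oral = 13.1 mg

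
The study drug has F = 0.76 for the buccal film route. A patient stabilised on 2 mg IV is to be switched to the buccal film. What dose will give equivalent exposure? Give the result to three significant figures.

D_buccal = 2.63 mg

For equal systemic exposure: F × D_ev = D_iv
D_ev = D_iv / F = 2 / 0.76 = 2.63158 mg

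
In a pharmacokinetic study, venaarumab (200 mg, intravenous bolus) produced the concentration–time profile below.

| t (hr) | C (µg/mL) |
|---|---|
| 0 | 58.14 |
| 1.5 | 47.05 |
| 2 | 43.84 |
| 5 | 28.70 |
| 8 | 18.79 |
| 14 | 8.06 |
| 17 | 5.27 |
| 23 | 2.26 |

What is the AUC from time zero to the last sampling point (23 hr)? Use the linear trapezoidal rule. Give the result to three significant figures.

Trapezoidal AUC_0→23:
  [0→1.5]: (58.14+47.05)/2 × 1.5 = 78.8925
  [1.5→2]: (47.05+43.84)/2 × 0.5 = 22.7225
  [2→5]: (43.84+28.70)/2 × 3 = 108.81
  [5→8]: (28.70+18.79)/2 × 3 = 71.235
  [8→14]: (18.79+8.06)/2 × 6 = 80.55
  [14→17]: (8.06+5.27)/2 × 3 = 19.995
  [17→23]: (5.27+2.26)/2 × 6 = 22.59
  Sum = 404.795 µg/mL·hr

AUC = 405 µg/mL·hr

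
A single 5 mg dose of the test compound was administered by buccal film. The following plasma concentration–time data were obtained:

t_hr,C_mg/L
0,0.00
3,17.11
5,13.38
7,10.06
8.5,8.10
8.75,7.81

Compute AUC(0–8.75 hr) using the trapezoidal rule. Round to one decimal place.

AUC = 95.2 mg/L·hr

Trapezoidal AUC_0→8.75:
  [0→3]: (0.00+17.11)/2 × 3 = 25.665
  [3→5]: (17.11+13.38)/2 × 2 = 30.49
  [5→7]: (13.38+10.06)/2 × 2 = 23.44
  [7→8.5]: (10.06+8.10)/2 × 1.5 = 13.62
  [8.5→8.75]: (8.10+7.81)/2 × 0.25 = 1.98875
  Sum = 95.20375 mg/L·hr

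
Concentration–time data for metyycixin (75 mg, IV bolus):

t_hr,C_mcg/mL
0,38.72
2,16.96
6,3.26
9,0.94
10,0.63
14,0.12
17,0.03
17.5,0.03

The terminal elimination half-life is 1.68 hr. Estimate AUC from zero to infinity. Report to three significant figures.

AUC = 105 mcg/mL·hr

Trapezoidal AUC_0→17.5:
  [0→2]: (38.72+16.96)/2 × 2 = 55.68
  [2→6]: (16.96+3.26)/2 × 4 = 40.44
  [6→9]: (3.26+0.94)/2 × 3 = 6.3
  [9→10]: (0.94+0.63)/2 × 1 = 0.785
  [10→14]: (0.63+0.12)/2 × 4 = 1.5
  [14→17]: (0.12+0.03)/2 × 3 = 0.225
  [17→17.5]: (0.03+0.03)/2 × 0.5 = 0.015
  Sum = 104.945 mcg/mL·hr
k_e = ln2 / t½ = 0.693147 / 1.68 = 0.4126 hr^-1
Extrapolated tail: C_last / k_e = 0.03 / 0.4126 = 0.073
AUC_0→∞ = 104.945 + 0.073 = 105.018 mcg/mL·hr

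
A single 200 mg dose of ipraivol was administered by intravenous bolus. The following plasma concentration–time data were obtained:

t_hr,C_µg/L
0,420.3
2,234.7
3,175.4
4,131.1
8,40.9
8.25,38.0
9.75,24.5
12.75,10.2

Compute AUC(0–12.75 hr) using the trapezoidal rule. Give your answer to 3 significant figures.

AUC = 1470 µg/L·hr

Trapezoidal AUC_0→12.75:
  [0→2]: (420.3+234.7)/2 × 2 = 655.0
  [2→3]: (234.7+175.4)/2 × 1 = 205.05
  [3→4]: (175.4+131.1)/2 × 1 = 153.25
  [4→8]: (131.1+40.9)/2 × 4 = 344.0
  [8→8.25]: (40.9+38.0)/2 × 0.25 = 9.8625
  [8.25→9.75]: (38.0+24.5)/2 × 1.5 = 46.875
  [9.75→12.75]: (24.5+10.2)/2 × 3 = 52.05
  Sum = 1466.0875 µg/L·hr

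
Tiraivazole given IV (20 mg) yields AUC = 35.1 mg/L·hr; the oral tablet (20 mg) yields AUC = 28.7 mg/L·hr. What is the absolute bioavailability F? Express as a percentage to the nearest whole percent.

F = (AUC_ev / D_ev) / (AUC_iv / D_iv)
  = (28.7/20) / (35.1/20)
  = 1.435 / 1.755 = 0.8177
  = 81.77%

F = 82%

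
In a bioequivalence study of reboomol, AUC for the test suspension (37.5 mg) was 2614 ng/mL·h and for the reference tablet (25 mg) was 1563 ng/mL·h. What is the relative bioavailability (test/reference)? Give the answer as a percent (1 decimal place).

F_rel = 111.5%

F_rel = (AUC_test/D_test) / (AUC_ref/D_ref)
      = (2614/37.5) / (1563/25)
      = 69.7067 / 62.52 = 1.1150 = 111.50%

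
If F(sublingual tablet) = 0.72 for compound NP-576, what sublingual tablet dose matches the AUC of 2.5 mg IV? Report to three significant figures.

For equal systemic exposure: F × D_ev = D_iv
D_ev = D_iv / F = 2.5 / 0.72 = 3.47222 mg

D_sublingual = 3.47 mg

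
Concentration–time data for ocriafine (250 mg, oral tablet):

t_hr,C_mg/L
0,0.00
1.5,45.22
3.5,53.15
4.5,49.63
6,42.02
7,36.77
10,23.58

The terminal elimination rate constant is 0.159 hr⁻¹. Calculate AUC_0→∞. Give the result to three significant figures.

AUC = 531 mg/L·hr

Trapezoidal AUC_0→10:
  [0→1.5]: (0.00+45.22)/2 × 1.5 = 33.915
  [1.5→3.5]: (45.22+53.15)/2 × 2 = 98.37
  [3.5→4.5]: (53.15+49.63)/2 × 1 = 51.39
  [4.5→6]: (49.63+42.02)/2 × 1.5 = 68.7375
  [6→7]: (42.02+36.77)/2 × 1 = 39.395
  [7→10]: (36.77+23.58)/2 × 3 = 90.525
  Sum = 382.3325 mg/L·hr
Extrapolated tail: C_last / k_e = 23.58 / 0.159 = 148.302
AUC_0→∞ = 382.3325 + 148.302 = 530.6345 mg/L·hr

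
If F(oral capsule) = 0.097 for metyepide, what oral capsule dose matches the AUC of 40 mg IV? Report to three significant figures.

For equal systemic exposure: F × D_ev = D_iv
D_ev = D_iv / F = 40 / 0.097 = 412.371 mg

D_oral = 412 mg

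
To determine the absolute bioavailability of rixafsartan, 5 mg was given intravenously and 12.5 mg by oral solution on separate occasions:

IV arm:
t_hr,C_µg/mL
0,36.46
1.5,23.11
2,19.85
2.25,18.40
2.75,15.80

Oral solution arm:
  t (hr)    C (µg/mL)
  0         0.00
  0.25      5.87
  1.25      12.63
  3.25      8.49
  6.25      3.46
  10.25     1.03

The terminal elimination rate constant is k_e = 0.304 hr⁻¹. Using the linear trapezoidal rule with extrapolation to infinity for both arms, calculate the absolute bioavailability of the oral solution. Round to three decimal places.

Trapezoidal AUC_0→2.75 (IV):
  [0→1.5]: (36.46+23.11)/2 × 1.5 = 44.6775
  [1.5→2]: (23.11+19.85)/2 × 0.5 = 10.74
  [2→2.25]: (19.85+18.40)/2 × 0.25 = 4.78125
  [2.25→2.75]: (18.40+15.80)/2 × 0.5 = 8.55
  Sum = 68.74875 µg/mL·hr
IV tail: 15.80/0.304 = 51.974; AUC_iv,0→∞ = 68.74875 + 51.974 = 120.72275 µg/mL·hr
Trapezoidal AUC_0→10.25 (oral solution):
  [0→0.25]: (0.00+5.87)/2 × 0.25 = 0.73375
  [0.25→1.25]: (5.87+12.63)/2 × 1 = 9.25
  [1.25→3.25]: (12.63+8.49)/2 × 2 = 21.12
  [3.25→6.25]: (8.49+3.46)/2 × 3 = 17.925
  [6.25→10.25]: (3.46+1.03)/2 × 4 = 8.98
  Sum = 58.00875 µg/mL·hr
oral solution tail: 1.03/0.304 = 3.388; AUC_ev,0→∞ = 58.00875 + 3.388 = 61.39675 µg/mL·hr
F = (AUC_ev/D_ev)/(AUC_iv/D_iv) = (61.39675/12.5)/(120.72275/5) = 4.91174/24.14455 = 0.2034

F = 0.203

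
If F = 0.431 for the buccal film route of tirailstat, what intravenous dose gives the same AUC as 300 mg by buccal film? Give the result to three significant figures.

D_iv = 129 mg

Systemic exposure from an extravascular dose = F × D_ev, so the equivalent IV dose is F × D_ev.
D_iv = F × D_ev = 0.431 × 300 = 129.3 mg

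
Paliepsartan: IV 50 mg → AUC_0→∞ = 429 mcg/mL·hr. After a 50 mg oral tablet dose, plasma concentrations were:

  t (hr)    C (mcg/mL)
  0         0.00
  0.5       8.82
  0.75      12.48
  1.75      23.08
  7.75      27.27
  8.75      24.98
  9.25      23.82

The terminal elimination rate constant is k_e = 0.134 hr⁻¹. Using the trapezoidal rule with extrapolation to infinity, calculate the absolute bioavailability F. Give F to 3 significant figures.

Trapezoidal AUC_0→9.25 (oral tablet):
  [0→0.5]: (0.00+8.82)/2 × 0.5 = 2.205
  [0.5→0.75]: (8.82+12.48)/2 × 0.25 = 2.6625
  [0.75→1.75]: (12.48+23.08)/2 × 1 = 17.78
  [1.75→7.75]: (23.08+27.27)/2 × 6 = 151.05
  [7.75→8.75]: (27.27+24.98)/2 × 1 = 26.125
  [8.75→9.25]: (24.98+23.82)/2 × 0.5 = 12.2
  Sum = 212.0225 mcg/mL·hr
Tail: C_last/k_e = 23.82/0.134 = 177.761
AUC_0→∞ (oral tablet) = 212.0225 + 177.761 = 389.7835 mcg/mL·hr
F = (AUC_ev/D_ev)/(AUC_iv/D_iv) = (389.7835/50)/(429/50) = 7.79567/8.58 = 0.9086

F = 0.909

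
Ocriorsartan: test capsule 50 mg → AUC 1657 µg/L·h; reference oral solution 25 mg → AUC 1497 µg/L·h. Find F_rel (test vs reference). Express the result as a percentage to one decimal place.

F_rel = (AUC_test/D_test) / (AUC_ref/D_ref)
      = (1657/50) / (1497/25)
      = 33.14 / 59.88 = 0.5534 = 55.34%

F_rel = 55.3%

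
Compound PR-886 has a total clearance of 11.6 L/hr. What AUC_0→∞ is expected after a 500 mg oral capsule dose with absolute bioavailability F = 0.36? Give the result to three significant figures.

AUC = 15.5 mg/L·hr

AUC_0→∞ = F × Dose / CL
        = 0.36 × 500 / 11.6 = 15.5172 mg/L·hr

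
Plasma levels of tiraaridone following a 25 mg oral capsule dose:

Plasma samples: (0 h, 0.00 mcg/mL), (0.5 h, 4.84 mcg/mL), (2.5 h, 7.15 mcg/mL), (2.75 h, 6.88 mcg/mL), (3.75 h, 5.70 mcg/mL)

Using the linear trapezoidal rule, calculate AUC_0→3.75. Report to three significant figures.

Trapezoidal AUC_0→3.75:
  [0→0.5]: (0.00+4.84)/2 × 0.5 = 1.21
  [0.5→2.5]: (4.84+7.15)/2 × 2 = 11.99
  [2.5→2.75]: (7.15+6.88)/2 × 0.25 = 1.75375
  [2.75→3.75]: (6.88+5.70)/2 × 1 = 6.29
  Sum = 21.24375 mcg/mL·h

AUC = 21.2 mcg/mL·h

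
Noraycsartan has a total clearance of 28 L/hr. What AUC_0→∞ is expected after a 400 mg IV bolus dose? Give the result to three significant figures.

AUC = 14.3 mg/L·hr

AUC_0→∞ = Dose_iv / CL
        = 400 / 28 = 14.2857 mg/L·hr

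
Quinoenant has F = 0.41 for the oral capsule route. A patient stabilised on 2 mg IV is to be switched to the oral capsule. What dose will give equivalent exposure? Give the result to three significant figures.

For equal systemic exposure: F × D_ev = D_iv
D_ev = D_iv / F = 2 / 0.41 = 4.87805 mg

D_oral = 4.88 mg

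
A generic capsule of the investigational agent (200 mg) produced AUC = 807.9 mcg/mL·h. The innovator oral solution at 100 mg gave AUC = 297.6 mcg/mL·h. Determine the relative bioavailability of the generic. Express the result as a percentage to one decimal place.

F_rel = (AUC_test/D_test) / (AUC_ref/D_ref)
      = (807.9/200) / (297.6/100)
      = 4.0395 / 2.976 = 1.3574 = 135.74%

F_rel = 135.7%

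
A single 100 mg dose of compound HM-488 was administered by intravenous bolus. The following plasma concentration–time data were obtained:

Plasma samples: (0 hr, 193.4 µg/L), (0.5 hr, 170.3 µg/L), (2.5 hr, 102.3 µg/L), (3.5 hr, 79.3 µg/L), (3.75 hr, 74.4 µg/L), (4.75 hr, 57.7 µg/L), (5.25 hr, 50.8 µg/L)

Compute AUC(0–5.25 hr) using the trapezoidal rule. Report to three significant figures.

AUC = 567 µg/L·hr

Trapezoidal AUC_0→5.25:
  [0→0.5]: (193.4+170.3)/2 × 0.5 = 90.925
  [0.5→2.5]: (170.3+102.3)/2 × 2 = 272.6
  [2.5→3.5]: (102.3+79.3)/2 × 1 = 90.8
  [3.5→3.75]: (79.3+74.4)/2 × 0.25 = 19.2125
  [3.75→4.75]: (74.4+57.7)/2 × 1 = 66.05
  [4.75→5.25]: (57.7+50.8)/2 × 0.5 = 27.125
  Sum = 566.7125 µg/L·hr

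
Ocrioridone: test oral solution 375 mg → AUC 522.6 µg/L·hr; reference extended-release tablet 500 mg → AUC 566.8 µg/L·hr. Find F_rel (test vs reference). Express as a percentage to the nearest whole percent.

F_rel = 123%

F_rel = (AUC_test/D_test) / (AUC_ref/D_ref)
      = (522.6/375) / (566.8/500)
      = 1.3936 / 1.1336 = 1.2294 = 122.94%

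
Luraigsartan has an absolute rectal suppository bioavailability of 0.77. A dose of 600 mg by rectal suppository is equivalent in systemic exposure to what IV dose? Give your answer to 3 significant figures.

D_iv = 462 mg

Systemic exposure from an extravascular dose = F × D_ev, so the equivalent IV dose is F × D_ev.
D_iv = F × D_ev = 0.77 × 600 = 462 mg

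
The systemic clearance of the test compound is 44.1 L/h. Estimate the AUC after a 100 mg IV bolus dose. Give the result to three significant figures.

AUC = 2.27 mg/L·h

AUC_0→∞ = Dose_iv / CL
        = 100 / 44.1 = 2.26757 mg/L·h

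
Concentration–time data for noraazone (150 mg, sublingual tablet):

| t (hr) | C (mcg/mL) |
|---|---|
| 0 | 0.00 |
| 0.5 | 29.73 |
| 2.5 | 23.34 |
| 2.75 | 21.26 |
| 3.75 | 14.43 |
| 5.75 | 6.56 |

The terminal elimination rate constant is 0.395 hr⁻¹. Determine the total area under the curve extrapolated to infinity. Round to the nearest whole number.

AUC = 122 mcg/mL·hr

Trapezoidal AUC_0→5.75:
  [0→0.5]: (0.00+29.73)/2 × 0.5 = 7.4325
  [0.5→2.5]: (29.73+23.34)/2 × 2 = 53.07
  [2.5→2.75]: (23.34+21.26)/2 × 0.25 = 5.575
  [2.75→3.75]: (21.26+14.43)/2 × 1 = 17.845
  [3.75→5.75]: (14.43+6.56)/2 × 2 = 20.99
  Sum = 104.9125 mcg/mL·hr
Extrapolated tail: C_last / k_e = 6.56 / 0.395 = 16.608
AUC_0→∞ = 104.9125 + 16.608 = 121.5205 mcg/mL·hr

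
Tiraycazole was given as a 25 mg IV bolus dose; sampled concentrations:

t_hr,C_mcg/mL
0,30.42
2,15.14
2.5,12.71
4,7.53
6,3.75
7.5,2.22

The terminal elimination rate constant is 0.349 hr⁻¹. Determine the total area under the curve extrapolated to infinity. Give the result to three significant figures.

AUC = 89.8 mcg/mL·hr

Trapezoidal AUC_0→7.5:
  [0→2]: (30.42+15.14)/2 × 2 = 45.56
  [2→2.5]: (15.14+12.71)/2 × 0.5 = 6.9625
  [2.5→4]: (12.71+7.53)/2 × 1.5 = 15.18
  [4→6]: (7.53+3.75)/2 × 2 = 11.28
  [6→7.5]: (3.75+2.22)/2 × 1.5 = 4.4775
  Sum = 83.46 mcg/mL·hr
Extrapolated tail: C_last / k_e = 2.22 / 0.349 = 6.361
AUC_0→∞ = 83.46 + 6.361 = 89.821 mcg/mL·hr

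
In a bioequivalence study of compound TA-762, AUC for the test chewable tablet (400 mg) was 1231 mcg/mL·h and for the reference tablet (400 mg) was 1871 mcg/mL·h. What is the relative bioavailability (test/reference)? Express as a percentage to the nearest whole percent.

F_rel = 66%

F_rel = (AUC_test/D_test) / (AUC_ref/D_ref)
      = (1231/400) / (1871/400)
      = 3.0775 / 4.6775 = 0.6579 = 65.79%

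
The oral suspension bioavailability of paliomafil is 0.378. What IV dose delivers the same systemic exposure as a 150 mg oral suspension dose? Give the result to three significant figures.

D_iv = 56.7 mg

Systemic exposure from an extravascular dose = F × D_ev, so the equivalent IV dose is F × D_ev.
D_iv = F × D_ev = 0.378 × 150 = 56.7 mg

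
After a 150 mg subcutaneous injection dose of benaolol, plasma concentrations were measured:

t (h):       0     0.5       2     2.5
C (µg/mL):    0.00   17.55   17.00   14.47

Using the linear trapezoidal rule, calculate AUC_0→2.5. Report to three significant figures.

Trapezoidal AUC_0→2.5:
  [0→0.5]: (0.00+17.55)/2 × 0.5 = 4.3875
  [0.5→2]: (17.55+17.00)/2 × 1.5 = 25.9125
  [2→2.5]: (17.00+14.47)/2 × 0.5 = 7.8675
  Sum = 38.1675 µg/mL·h

AUC = 38.2 µg/mL·h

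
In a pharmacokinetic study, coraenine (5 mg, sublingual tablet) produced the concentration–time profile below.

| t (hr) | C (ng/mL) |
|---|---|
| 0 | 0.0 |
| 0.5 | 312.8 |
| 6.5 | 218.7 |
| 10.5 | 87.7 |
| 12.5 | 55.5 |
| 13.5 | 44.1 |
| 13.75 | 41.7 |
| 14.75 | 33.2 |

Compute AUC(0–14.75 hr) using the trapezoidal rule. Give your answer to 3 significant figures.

AUC = 2530 ng/mL·hr

Trapezoidal AUC_0→14.75:
  [0→0.5]: (0.0+312.8)/2 × 0.5 = 78.2
  [0.5→6.5]: (312.8+218.7)/2 × 6 = 1594.5
  [6.5→10.5]: (218.7+87.7)/2 × 4 = 612.8
  [10.5→12.5]: (87.7+55.5)/2 × 2 = 143.2
  [12.5→13.5]: (55.5+44.1)/2 × 1 = 49.8
  [13.5→13.75]: (44.1+41.7)/2 × 0.25 = 10.725
  [13.75→14.75]: (41.7+33.2)/2 × 1 = 37.45
  Sum = 2526.675 ng/mL·hr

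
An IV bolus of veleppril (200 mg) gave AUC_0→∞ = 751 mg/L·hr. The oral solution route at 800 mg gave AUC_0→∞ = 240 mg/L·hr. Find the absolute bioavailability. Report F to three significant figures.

F = 0.0799

F = (AUC_ev / D_ev) / (AUC_iv / D_iv)
  = (240/800) / (751/200)
  = 0.3 / 3.755 = 0.0799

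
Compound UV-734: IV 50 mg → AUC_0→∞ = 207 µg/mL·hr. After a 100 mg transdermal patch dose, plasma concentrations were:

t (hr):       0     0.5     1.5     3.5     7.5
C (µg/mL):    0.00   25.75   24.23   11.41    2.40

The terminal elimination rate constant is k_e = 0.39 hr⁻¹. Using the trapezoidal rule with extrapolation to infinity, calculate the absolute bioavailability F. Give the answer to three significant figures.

Trapezoidal AUC_0→7.5 (transdermal patch):
  [0→0.5]: (0.00+25.75)/2 × 0.5 = 6.4375
  [0.5→1.5]: (25.75+24.23)/2 × 1 = 24.99
  [1.5→3.5]: (24.23+11.41)/2 × 2 = 35.64
  [3.5→7.5]: (11.41+2.40)/2 × 4 = 27.62
  Sum = 94.6875 µg/mL·hr
Tail: C_last/k_e = 2.40/0.39 = 6.154
AUC_0→∞ (transdermal patch) = 94.6875 + 6.154 = 100.8415 µg/mL·hr
F = (AUC_ev/D_ev)/(AUC_iv/D_iv) = (100.8415/100)/(207/50) = 1.008415/4.14 = 0.2436

F = 0.244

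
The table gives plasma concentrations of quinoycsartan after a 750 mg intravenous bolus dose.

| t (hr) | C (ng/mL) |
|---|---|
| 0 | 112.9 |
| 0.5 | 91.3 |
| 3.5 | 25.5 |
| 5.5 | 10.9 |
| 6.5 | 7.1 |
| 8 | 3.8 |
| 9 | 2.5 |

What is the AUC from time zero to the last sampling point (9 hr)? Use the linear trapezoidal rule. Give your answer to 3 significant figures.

Trapezoidal AUC_0→9:
  [0→0.5]: (112.9+91.3)/2 × 0.5 = 51.05
  [0.5→3.5]: (91.3+25.5)/2 × 3 = 175.2
  [3.5→5.5]: (25.5+10.9)/2 × 2 = 36.4
  [5.5→6.5]: (10.9+7.1)/2 × 1 = 9.0
  [6.5→8]: (7.1+3.8)/2 × 1.5 = 8.175
  [8→9]: (3.8+2.5)/2 × 1 = 3.15
  Sum = 282.975 ng/mL·hr

AUC = 283 ng/mL·hr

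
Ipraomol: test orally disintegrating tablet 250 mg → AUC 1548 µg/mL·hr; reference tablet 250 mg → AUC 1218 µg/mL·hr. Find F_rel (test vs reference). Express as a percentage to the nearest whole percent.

F_rel = 127%

F_rel = (AUC_test/D_test) / (AUC_ref/D_ref)
      = (1548/250) / (1218/250)
      = 6.192 / 4.872 = 1.2709 = 127.09%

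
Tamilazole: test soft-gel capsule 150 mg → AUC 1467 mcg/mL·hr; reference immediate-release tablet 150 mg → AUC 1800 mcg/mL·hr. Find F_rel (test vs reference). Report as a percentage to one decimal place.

F_rel = 81.5%

F_rel = (AUC_test/D_test) / (AUC_ref/D_ref)
      = (1467/150) / (1800/150)
      = 9.78 / 12 = 0.8150 = 81.50%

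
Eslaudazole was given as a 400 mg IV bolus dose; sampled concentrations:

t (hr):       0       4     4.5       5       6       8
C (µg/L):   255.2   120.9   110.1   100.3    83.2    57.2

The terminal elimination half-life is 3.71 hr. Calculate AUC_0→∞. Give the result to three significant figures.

AUC = 1400 µg/L·hr

Trapezoidal AUC_0→8:
  [0→4]: (255.2+120.9)/2 × 4 = 752.2
  [4→4.5]: (120.9+110.1)/2 × 0.5 = 57.75
  [4.5→5]: (110.1+100.3)/2 × 0.5 = 52.6
  [5→6]: (100.3+83.2)/2 × 1 = 91.75
  [6→8]: (83.2+57.2)/2 × 2 = 140.4
  Sum = 1094.7 µg/L·hr
k_e = ln2 / t½ = 0.693147 / 3.71 = 0.1868 hr^-1
Extrapolated tail: C_last / k_e = 57.2 / 0.1868 = 306.210
AUC_0→∞ = 1094.7 + 306.210 = 1400.91 µg/L·hr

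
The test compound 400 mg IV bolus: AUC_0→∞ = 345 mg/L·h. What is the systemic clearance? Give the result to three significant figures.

CL = 1.16 L/h

CL = Dose_iv / AUC_0→∞
   = 400 / 345 = 1.15942 L/h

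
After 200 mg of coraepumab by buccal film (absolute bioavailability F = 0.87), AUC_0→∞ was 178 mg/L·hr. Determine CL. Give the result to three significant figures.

CL = 0.978 L/hr

CL = F × Dose / AUC_0→∞
   = 0.87 × 200 / 178 = 0.977528 L/hr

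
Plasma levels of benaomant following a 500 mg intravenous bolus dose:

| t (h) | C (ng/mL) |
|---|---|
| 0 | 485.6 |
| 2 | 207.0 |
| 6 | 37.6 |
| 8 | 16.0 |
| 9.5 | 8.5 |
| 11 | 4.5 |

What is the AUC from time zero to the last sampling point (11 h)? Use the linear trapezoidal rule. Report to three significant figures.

AUC = 1260 ng/mL·h

Trapezoidal AUC_0→11:
  [0→2]: (485.6+207.0)/2 × 2 = 692.6
  [2→6]: (207.0+37.6)/2 × 4 = 489.2
  [6→8]: (37.6+16.0)/2 × 2 = 53.6
  [8→9.5]: (16.0+8.5)/2 × 1.5 = 18.375
  [9.5→11]: (8.5+4.5)/2 × 1.5 = 9.75
  Sum = 1263.525 ng/mL·h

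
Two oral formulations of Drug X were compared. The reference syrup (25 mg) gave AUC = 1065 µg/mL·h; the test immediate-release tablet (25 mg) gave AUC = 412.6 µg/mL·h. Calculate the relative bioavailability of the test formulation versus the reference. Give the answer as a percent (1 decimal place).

F_rel = 38.7%

F_rel = (AUC_test/D_test) / (AUC_ref/D_ref)
      = (412.6/25) / (1065/25)
      = 16.504 / 42.6 = 0.3874 = 38.74%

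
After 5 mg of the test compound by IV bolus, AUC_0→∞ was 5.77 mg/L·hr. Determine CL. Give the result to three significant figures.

CL = 0.867 L/hr

CL = Dose_iv / AUC_0→∞
   = 5 / 5.77 = 0.866551 L/hr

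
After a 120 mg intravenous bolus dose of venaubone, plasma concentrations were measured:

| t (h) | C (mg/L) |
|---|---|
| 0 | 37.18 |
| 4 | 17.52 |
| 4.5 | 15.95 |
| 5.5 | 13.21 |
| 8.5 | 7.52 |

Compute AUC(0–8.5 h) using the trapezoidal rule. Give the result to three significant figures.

Trapezoidal AUC_0→8.5:
  [0→4]: (37.18+17.52)/2 × 4 = 109.4
  [4→4.5]: (17.52+15.95)/2 × 0.5 = 8.3675
  [4.5→5.5]: (15.95+13.21)/2 × 1 = 14.58
  [5.5→8.5]: (13.21+7.52)/2 × 3 = 31.095
  Sum = 163.4425 mg/L·h

AUC = 163 mg/L·h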